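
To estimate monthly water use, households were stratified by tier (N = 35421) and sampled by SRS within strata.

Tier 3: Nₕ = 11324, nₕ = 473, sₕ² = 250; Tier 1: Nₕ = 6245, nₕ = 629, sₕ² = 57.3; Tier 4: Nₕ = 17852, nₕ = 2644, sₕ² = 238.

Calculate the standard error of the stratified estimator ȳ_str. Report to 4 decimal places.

0.2716

Var(ȳ_str) = Σₕ Wₕ²(1 − fₕ)sₕ²/nₕ with Wₕ = Nₕ/N, N = 35421.
Tier 3: Wₕ = 0.31969735; term = 0.31969735²·(1 − 0.04176969)·250/473 = 0.051763884.
Tier 1: Wₕ = 0.17630784; term = 0.17630784²·(1 − 0.10072058)·57.3/629 = 0.0025464895.
Tier 4: Wₕ = 0.50399481; term = 0.50399481²·(1 − 0.14810665)·238/2644 = 0.019478381.
Sum = 0.073788755.
SE = √(0.073788755) = 0.2716.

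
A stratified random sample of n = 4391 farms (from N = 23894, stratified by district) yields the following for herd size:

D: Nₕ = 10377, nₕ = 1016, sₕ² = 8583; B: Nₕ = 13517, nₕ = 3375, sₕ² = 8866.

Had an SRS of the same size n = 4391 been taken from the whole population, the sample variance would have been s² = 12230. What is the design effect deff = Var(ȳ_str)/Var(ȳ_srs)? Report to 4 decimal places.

0.9097

Var(ȳ_str) = Σ Wₕ²(1−fₕ)sₕ²/nₕ with Wₕ = Nₕ/23894:
  D: (10377/23894)²·(1−1016/10377)·8583/1016 = 1.4373474
  B: (13517/23894)²·(1−3375/13517)·8866/3375 = 0.63078325
  → Var(ȳ_str) = 2.0681307.
Var(ȳ_srs) = (1 − 4391/23894)·12230/4391 = 2.2733986.
deff = 2.0681307 / 2.2733986 = 0.9097.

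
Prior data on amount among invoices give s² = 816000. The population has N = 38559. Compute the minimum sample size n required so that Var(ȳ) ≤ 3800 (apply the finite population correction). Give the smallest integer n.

Without fpc, n₀ = s²/D = 816000/3800 = 214.7368.
With fpc, (1 − n/N)·s²/n ≤ D requires n ≥ n₀/(1 + n₀/N) = 214.7368/(1 + 214.7368/38559) = 213.5475.
Rounding up, n = 214.

214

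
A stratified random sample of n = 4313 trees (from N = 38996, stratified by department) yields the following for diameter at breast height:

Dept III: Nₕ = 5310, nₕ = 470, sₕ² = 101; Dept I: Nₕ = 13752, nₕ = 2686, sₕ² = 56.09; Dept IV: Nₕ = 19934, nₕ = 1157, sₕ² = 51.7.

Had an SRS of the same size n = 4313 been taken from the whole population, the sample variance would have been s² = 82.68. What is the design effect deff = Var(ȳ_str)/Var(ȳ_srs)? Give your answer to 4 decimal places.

0.9807

Var(ȳ_str) = Σ Wₕ²(1−fₕ)sₕ²/nₕ with Wₕ = Nₕ/38996:
  Dept III: (5310/38996)²·(1−470/5310)·101/470 = 0.0036318113
  Dept I: (13752/38996)²·(1−2686/13752)·56.09/2686 = 0.0020897572
  Dept IV: (19934/38996)²·(1−1157/19934)·51.7/1157 = 0.010998608
  → Var(ȳ_str) = 0.016720177.
Var(ȳ_srs) = (1 − 4313/38996)·82.68/4313 = 0.017049734.
deff = 0.016720177 / 0.017049734 = 0.9807.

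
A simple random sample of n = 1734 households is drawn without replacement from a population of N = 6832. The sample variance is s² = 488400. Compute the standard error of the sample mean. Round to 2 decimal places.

14.50

Under SRS without replacement, Var(ȳ) = (1 − f)·s²/n with f = n/N = 1734/6832 = 0.25380562.
Var(ȳ) = (1 − 0.25380562)·488400/1734 = 0.74619438·281.6609 = 210.17378.
SE(ȳ) = √(210.17378) = 14.50.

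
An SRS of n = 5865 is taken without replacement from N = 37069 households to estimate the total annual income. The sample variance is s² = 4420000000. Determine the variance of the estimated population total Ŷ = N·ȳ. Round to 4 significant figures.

Var(Ŷ) = N²·Var(ȳ) = N²·(1 − n/N)·s²/n.
f = 5865/37069 = 0.15821846; Var(ȳ) = 0.84178154·4420000000/5865 = 634386.09.
Var(Ŷ) = 37069² · 634386.09 = 8.7171675 × 10^14.

8.717 × 10^14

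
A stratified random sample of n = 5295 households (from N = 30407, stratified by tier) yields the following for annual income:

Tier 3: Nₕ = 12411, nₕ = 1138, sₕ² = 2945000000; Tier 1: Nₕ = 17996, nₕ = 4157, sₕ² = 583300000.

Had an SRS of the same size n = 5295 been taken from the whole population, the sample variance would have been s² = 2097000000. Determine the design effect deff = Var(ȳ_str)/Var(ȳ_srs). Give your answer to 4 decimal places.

1.3129

Var(ȳ_str) = Σ Wₕ²(1−fₕ)sₕ²/nₕ with Wₕ = Nₕ/30407:
  Tier 3: (12411/30407)²·(1−1138/12411)·2945000000/1138 = 391599.54
  Tier 1: (17996/30407)²·(1−4157/17996)·583300000/4157 = 37795.97
  → Var(ȳ_str) = 429395.51.
Var(ȳ_srs) = (1 − 5295/30407)·2097000000/5295 = 327069.61.
deff = 429395.51 / 327069.61 = 1.3129.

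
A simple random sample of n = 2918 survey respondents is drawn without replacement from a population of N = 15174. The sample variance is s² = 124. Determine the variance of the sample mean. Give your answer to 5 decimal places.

0.03432

Under SRS without replacement, Var(ȳ) = (1 − f)·s²/n with f = n/N = 2918/15174 = 0.19230262.
Var(ȳ) = (1 − 0.19230262)·124/2918 = 0.80769738·0.042494859 = 0.034322987.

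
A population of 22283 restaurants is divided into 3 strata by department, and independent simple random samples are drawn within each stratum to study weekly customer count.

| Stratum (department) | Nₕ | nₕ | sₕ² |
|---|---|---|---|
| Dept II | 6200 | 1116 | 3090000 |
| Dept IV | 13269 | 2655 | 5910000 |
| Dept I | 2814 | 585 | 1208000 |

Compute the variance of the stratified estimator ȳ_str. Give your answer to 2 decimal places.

833.24

Var(ȳ_str) = Σₕ Wₕ²(1 − fₕ)sₕ²/nₕ with Wₕ = Nₕ/N, N = 22283.
Dept II: Wₕ = 0.27823902; term = 0.27823902²·(1 − 0.18000000)·3090000/1116 = 175.76977.
Dept IV: Wₕ = 0.59547637; term = 0.59547637²·(1 − 0.20009044)·5910000/2655 = 631.38304.
Dept I: Wₕ = 0.12628461; term = 0.12628461²·(1 − 0.20788913)·1208000/585 = 26.085425.
Sum = 833.23824.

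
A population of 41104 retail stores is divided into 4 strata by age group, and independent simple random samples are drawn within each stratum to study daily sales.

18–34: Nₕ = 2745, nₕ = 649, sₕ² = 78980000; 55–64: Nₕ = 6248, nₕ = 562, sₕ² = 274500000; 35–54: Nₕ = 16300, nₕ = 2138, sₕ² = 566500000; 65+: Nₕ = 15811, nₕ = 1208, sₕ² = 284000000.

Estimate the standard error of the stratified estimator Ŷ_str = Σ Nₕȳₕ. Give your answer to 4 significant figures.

Var(Ŷ_str) = Σₕ Nₕ²(1 − fₕ)sₕ²/nₕ.
18–34: 2745²·(1 − 649/2745)·78980000/649 = 7.0017413 × 10^11.
55–64: 6248²·(1 − 562/6248)·274500000/562 = 1.7352175 × 10^13.
35–54: 16300²·(1 − 2138/16300)·566500000/2138 = 6.1165201 × 10^13.
65+: 15811²·(1 − 1208/15811)·284000000/1208 = 5.4281624 × 10^13.
Sum = 1.3349917 × 10^14.
SE = √(1.3349917 × 10^14) = 1.155 × 10^7.

1.155 × 10^7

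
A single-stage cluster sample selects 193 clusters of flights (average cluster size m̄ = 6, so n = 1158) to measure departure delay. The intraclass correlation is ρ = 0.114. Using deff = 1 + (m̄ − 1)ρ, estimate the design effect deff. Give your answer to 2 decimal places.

deff = 1 + (6 − 1)·0.114 = 1 + 0.57 = 1.57.

1.57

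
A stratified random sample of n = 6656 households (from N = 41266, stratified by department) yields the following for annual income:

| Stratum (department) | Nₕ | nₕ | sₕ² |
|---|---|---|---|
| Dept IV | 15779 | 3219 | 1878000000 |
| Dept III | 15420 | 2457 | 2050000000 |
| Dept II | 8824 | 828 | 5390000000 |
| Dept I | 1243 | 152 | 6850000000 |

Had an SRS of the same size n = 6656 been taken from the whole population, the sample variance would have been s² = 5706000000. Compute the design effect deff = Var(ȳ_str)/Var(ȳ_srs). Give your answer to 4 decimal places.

0.6557

Var(ȳ_str) = Σ Wₕ²(1−fₕ)sₕ²/nₕ with Wₕ = Nₕ/41266:
  Dept IV: (15779/41266)²·(1−3219/15779)·1878000000/3219 = 67898.312
  Dept III: (15420/41266)²·(1−2457/15420)·2050000000/2457 = 97938.591
  Dept II: (8824/41266)²·(1−828/8824)·5390000000/828 = 269719.26
  Dept I: (1243/41266)²·(1−152/1243)·6850000000/152 = 35888.732
  → Var(ȳ_str) = 471444.9.
Var(ȳ_srs) = (1 − 6656/41266)·5706000000/6656 = 718998.
deff = 471444.9 / 718998 = 0.6557.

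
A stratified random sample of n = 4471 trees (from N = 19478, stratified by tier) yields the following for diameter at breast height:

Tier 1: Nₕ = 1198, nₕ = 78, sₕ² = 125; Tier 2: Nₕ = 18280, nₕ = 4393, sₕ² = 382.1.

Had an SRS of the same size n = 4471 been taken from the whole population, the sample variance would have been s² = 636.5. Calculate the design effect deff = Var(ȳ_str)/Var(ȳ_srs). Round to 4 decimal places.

Var(ȳ_str) = Σ Wₕ²(1−fₕ)sₕ²/nₕ with Wₕ = Nₕ/19478:
  Tier 1: (1198/19478)²·(1−78/1198)·125/78 = 0.0056676305
  Tier 2: (18280/19478)²·(1−4393/18280)·382.1/4393 = 0.058198493
  → Var(ȳ_str) = 0.063866124.
Var(ȳ_srs) = (1 − 4471/19478)·636.5/4471 = 0.10968399.
deff = 0.063866124 / 0.10968399 = 0.5823.

0.5823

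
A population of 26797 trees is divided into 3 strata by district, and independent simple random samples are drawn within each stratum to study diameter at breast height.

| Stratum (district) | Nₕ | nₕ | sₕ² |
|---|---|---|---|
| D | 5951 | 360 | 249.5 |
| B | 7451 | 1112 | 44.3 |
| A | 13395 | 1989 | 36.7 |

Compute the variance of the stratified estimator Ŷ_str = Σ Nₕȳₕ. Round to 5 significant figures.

2.7760 × 10^7

Var(Ŷ_str) = Σₕ Nₕ²(1 − fₕ)sₕ²/nₕ.
D: 5951²·(1 − 360/5951)·249.5/360 = 2.3059373 × 10^7.
B: 7451²·(1 − 1112/7451)·44.3/1112 = 1.8816301 × 10^6.
A: 13395²·(1 − 1989/13395)·36.7/1989 = 2.8190798 × 10^6.
Sum = 2.7760083 × 10^7.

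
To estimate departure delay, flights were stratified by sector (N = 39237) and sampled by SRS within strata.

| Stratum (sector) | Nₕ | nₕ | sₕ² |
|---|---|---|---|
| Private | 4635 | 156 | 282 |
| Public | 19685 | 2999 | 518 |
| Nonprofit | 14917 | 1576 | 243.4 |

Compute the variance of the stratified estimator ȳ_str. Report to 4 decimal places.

0.0812

Var(ȳ_str) = Σₕ Wₕ²(1 − fₕ)sₕ²/nₕ with Wₕ = Nₕ/N, N = 39237.
Private: Wₕ = 0.11812830; term = 0.11812830²·(1 − 0.03365696)·282/156 = 0.024376072.
Public: Wₕ = 0.50169483; term = 0.50169483²·(1 − 0.15234950)·518/2999 = 0.036851007.
Nonprofit: Wₕ = 0.38017687; term = 0.38017687²·(1 − 0.10565127)·243.4/1576 = 0.019963774.
Sum = 0.081190853.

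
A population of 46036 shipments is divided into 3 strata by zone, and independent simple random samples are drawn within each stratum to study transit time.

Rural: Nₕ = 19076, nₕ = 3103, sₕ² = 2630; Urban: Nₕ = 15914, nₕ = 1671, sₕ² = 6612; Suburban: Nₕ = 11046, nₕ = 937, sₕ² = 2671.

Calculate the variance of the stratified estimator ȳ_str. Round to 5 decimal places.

Var(ȳ_str) = Σₕ Wₕ²(1 − fₕ)sₕ²/nₕ with Wₕ = Nₕ/N, N = 46036.
Rural: Wₕ = 0.41437136; term = 0.41437136²·(1 − 0.16266513)·2630/3103 = 0.1218576.
Urban: Wₕ = 0.34568598; term = 0.34568598²·(1 − 0.10500189)·6612/1671 = 0.42319649.
Suburban: Wₕ = 0.23994265; term = 0.23994265²·(1 − 0.08482709)·2671/937 = 0.15019393.
Sum = 0.69524802.

0.69525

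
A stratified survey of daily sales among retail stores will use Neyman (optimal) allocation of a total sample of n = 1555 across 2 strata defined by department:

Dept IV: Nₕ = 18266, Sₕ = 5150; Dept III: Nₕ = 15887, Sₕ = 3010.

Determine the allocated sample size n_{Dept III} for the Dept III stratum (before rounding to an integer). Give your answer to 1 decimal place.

Neyman allocation: nₕ = n·NₕSₕ / Σⱼ NⱼSⱼ.
Σ NⱼSⱼ = 18266·5150 + 15887·3010 = 1.4188977 × 10^8.
n_{Dept III} = 1555·15887·3010 / (1.4188977 × 10^8) = 524.1.

524.1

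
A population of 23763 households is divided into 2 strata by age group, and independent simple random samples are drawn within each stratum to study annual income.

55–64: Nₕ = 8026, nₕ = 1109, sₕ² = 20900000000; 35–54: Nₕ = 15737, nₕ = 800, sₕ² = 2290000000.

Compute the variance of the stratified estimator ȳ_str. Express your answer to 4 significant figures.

3.044 × 10^6

Var(ȳ_str) = Σₕ Wₕ²(1 − fₕ)sₕ²/nₕ with Wₕ = Nₕ/N, N = 23763.
55–64: Wₕ = 0.33775197; term = 0.33775197²·(1 − 0.13817593)·20900000000/1109 = 1.8528025 × 10^6.
35–54: Wₕ = 0.66224803; term = 0.66224803²·(1 − 0.05083561)·2290000000/800 = 1.1915939 × 10^6.
Sum = 3.0443964 × 10^6.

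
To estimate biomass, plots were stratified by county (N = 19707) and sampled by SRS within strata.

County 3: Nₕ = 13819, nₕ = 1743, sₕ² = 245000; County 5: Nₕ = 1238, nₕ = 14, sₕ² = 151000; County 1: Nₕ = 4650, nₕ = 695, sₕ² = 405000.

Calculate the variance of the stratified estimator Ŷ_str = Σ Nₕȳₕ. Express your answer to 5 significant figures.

5.0517 × 10^10

Var(Ŷ_str) = Σₕ Nₕ²(1 − fₕ)sₕ²/nₕ.
County 3: 13819²·(1 − 1743/13819)·245000/1743 = 2.3456781 × 10^10.
County 5: 1238²·(1 − 14/1238)·151000/14 = 1.6343722 × 10^10.
County 1: 4650²·(1 − 695/4650)·405000/695 = 1.0716912 × 10^10.
Sum = 5.0517415 × 10^10.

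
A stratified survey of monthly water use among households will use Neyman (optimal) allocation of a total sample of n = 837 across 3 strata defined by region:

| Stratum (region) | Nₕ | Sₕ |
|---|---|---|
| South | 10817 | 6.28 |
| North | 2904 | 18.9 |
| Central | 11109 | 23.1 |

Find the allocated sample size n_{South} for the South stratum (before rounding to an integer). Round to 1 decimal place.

Neyman allocation: nₕ = n·NₕSₕ / Σⱼ NⱼSⱼ.
Σ NⱼSⱼ = 10817·6.28 + 2904·18.9 + 11109·23.1 = 379434.26.
n_{South} = 837·10817·6.28 / 379434.26 = 149.8.

149.8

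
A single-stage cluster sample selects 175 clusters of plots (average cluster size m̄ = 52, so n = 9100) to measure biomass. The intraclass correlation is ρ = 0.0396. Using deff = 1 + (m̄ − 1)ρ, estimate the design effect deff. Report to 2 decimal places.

3.02

deff = 1 + (52 − 1)·0.0396 = 1 + 2.0196 = 3.0196.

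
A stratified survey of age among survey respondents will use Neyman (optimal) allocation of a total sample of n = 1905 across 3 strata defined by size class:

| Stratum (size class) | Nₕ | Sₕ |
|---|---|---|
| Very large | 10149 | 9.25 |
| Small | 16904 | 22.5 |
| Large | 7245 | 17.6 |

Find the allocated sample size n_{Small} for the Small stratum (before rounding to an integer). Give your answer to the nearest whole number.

Neyman allocation: nₕ = n·NₕSₕ / Σⱼ NⱼSⱼ.
Σ NⱼSⱼ = 10149·9.25 + 16904·22.5 + 7245·17.6 = 601730.25.
n_{Small} = 1905·16904·22.5 / 601730.25 = 1204.

1204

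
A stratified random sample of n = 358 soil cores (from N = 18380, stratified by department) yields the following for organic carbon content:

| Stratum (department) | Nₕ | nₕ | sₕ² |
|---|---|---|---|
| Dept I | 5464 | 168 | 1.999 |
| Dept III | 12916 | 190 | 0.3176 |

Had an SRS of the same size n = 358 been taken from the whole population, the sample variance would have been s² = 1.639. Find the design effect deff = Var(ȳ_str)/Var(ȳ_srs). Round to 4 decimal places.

Var(ȳ_str) = Σ Wₕ²(1−fₕ)sₕ²/nₕ with Wₕ = Nₕ/18380:
  Dept I: (5464/18380)²·(1−168/5464)·1.999/168 = 0.0010192276
  Dept III: (12916/18380)²·(1−190/12916)·0.3176/190 = 8.1330948 × 10^-4
  → Var(ȳ_str) = 0.0018325371.
Var(ȳ_srs) = (1 − 358/18380)·1.639/358 = 0.0044890393.
deff = 0.0018325371 / 0.0044890393 = 0.4082.

0.4082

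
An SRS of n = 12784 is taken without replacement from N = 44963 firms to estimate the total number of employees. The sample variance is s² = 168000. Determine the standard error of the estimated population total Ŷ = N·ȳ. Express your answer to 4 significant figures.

137900

Var(Ŷ) = N²·Var(ȳ) = N²·(1 − n/N)·s²/n.
f = 12784/44963 = 0.28432267; Var(ȳ) = 0.71567733·168000/12784 = 9.4050213.
Var(Ŷ) = 44963² · 9.4050213 = 1.9013862 × 10^10.
SE(Ŷ) = √(1.9013862 × 10^10) = 137900.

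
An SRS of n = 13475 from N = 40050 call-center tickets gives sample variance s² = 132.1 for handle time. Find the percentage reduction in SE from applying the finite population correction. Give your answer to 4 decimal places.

18.5417

f = n/N = 13475/40050 = 0.33645443.
SE_no-fpc = √(s²/n) = 0.099011815; SE_fpc = √((1−f)s²/n) = 0.080653348.
Ratio = √(1−f) = 0.81458306. Reduction = 100·(1 − 0.81458306) = 18.5417%.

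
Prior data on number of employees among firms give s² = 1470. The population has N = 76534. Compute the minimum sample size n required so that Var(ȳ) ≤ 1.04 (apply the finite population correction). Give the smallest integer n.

Without fpc, n₀ = s²/D = 1470/1.04 = 1413.4615.
With fpc, (1 − n/N)·s²/n ≤ D requires n ≥ n₀/(1 + n₀/N) = 1413.4615/(1 + 1413.4615/76534) = 1387.8305.
Rounding up, n = 1388.

1388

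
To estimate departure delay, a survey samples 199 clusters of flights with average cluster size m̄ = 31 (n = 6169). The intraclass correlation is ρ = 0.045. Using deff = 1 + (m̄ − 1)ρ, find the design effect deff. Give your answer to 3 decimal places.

deff = 1 + (31 − 1)·0.045 = 1 + 1.35 = 2.35.

2.350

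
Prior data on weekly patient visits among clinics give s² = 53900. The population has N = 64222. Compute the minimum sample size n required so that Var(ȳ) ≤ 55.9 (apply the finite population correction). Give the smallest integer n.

Without fpc, n₀ = s²/D = 53900/55.9 = 964.2218.
With fpc, (1 − n/N)·s²/n ≤ D requires n ≥ n₀/(1 + n₀/N) = 964.2218/(1 + 964.2218/64222) = 949.9592.
Rounding up, n = 950.

950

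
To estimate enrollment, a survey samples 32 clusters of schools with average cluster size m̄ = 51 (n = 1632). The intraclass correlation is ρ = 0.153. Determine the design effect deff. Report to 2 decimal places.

8.65

deff = 1 + (51 − 1)·0.153 = 1 + 7.65 = 8.65.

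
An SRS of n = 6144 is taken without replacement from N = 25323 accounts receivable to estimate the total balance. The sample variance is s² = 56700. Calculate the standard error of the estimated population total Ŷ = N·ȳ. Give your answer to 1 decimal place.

Var(Ŷ) = N²·Var(ȳ) = N²·(1 − n/N)·s²/n.
f = 6144/25323 = 0.24262528; Var(ȳ) = 0.75737472·56700/6144 = 6.9894444.
Var(Ŷ) = 25323² · 6.9894444 = 4.4820115 × 10^9.
SE(Ŷ) = √(4.4820115 × 10^9) = 66947.8.

66947.8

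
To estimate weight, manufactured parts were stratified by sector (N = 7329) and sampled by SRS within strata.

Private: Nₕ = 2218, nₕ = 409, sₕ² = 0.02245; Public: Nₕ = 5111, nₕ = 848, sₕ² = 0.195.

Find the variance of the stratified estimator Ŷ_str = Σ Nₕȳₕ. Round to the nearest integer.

5230

Var(Ŷ_str) = Σₕ Nₕ²(1 − fₕ)sₕ²/nₕ.
Private: 2218²·(1 − 409/2218)·0.02245/409 = 220.23845.
Public: 5111²·(1 − 848/5111)·0.195/848 = 5010.2566.
Sum = 5230.4951.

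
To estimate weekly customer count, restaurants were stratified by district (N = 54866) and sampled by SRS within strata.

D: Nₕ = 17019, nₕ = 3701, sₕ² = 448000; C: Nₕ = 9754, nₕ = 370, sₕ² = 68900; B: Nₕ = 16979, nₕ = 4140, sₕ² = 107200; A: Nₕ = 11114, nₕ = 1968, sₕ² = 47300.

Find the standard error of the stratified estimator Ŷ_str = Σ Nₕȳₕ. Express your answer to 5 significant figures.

Var(Ŷ_str) = Σₕ Nₕ²(1 − fₕ)sₕ²/nₕ.
D: 17019²·(1 − 3701/17019)·448000/3701 = 2.7436707 × 10^10.
C: 9754²·(1 − 370/9754)·68900/370 = 1.7044656 × 10^10.
B: 16979²·(1 − 4140/16979)·107200/4140 = 5.6446595 × 10^9.
A: 11114²·(1 − 1968/11114)·47300/1968 = 2.4430797 × 10^9.
Sum = 5.2569102 × 10^10.
SE = √(5.2569102 × 10^10) = 229280.

229280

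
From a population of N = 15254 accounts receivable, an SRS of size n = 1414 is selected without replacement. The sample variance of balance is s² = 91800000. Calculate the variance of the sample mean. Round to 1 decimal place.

58904.1

Under SRS without replacement, Var(ȳ) = (1 − f)·s²/n with f = n/N = 1414/15254 = 0.09269700.
Var(ȳ) = (1 − 0.09269700)·91800000/1414 = 0.90730300·64922.207 = 58904.113.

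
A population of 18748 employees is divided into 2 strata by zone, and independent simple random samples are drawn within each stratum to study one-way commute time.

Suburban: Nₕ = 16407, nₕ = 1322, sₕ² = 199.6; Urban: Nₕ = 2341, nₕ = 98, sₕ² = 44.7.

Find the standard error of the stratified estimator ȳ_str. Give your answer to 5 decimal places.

0.33635

Var(ȳ_str) = Σₕ Wₕ²(1 − fₕ)sₕ²/nₕ with Wₕ = Nₕ/N, N = 18748.
Suburban: Wₕ = 0.87513335; term = 0.87513335²·(1 − 0.08057536)·199.6/1322 = 0.10631479.
Urban: Wₕ = 0.12486665; term = 0.12486665²·(1 − 0.04186245)·44.7/98 = 0.0068140018.
Sum = 0.11312879.
SE = √(0.11312879) = 0.33635.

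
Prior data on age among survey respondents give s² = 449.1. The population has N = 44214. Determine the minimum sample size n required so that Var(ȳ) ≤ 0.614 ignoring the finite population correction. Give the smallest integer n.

Without fpc, n₀ = s²/D = 449.1/0.614 = 731.4332.
Rounding up, n = 732.

732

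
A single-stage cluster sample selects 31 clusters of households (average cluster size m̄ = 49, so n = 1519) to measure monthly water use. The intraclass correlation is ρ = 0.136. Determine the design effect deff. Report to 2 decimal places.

deff = 1 + (49 − 1)·0.136 = 1 + 6.528 = 7.528.

7.53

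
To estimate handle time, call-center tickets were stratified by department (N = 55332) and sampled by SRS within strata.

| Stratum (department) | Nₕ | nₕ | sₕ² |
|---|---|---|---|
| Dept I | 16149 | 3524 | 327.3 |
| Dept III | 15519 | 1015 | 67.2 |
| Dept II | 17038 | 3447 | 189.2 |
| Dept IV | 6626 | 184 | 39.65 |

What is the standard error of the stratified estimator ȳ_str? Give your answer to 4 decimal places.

0.1349

Var(ȳ_str) = Σₕ Wₕ²(1 − fₕ)sₕ²/nₕ with Wₕ = Nₕ/N, N = 55332.
Dept I: Wₕ = 0.29185643; term = 0.29185643²·(1 − 0.21821785)·327.3/3524 = 0.0061849243.
Dept III: Wₕ = 0.28047061; term = 0.28047061²·(1 − 0.06540370)·67.2/1015 = 0.0048674558.
Dept II: Wₕ = 0.30792308; term = 0.30792308²·(1 − 0.20231248)·189.2/3447 = 0.0041514244.
Dept IV: Wₕ = 0.11974987; term = 0.11974987²·(1 − 0.02776939)·39.65/184 = 0.0030043103.
Sum = 0.018208115.
SE = √(0.018208115) = 0.1349.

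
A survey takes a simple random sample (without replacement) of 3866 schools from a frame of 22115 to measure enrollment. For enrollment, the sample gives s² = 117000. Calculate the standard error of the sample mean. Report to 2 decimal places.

5.00

Under SRS without replacement, Var(ȳ) = (1 − f)·s²/n with f = n/N = 3866/22115 = 0.17481348.
Var(ȳ) = (1 − 0.17481348)·117000/3866 = 0.82518652·30.263839 = 24.973312.
SE(ȳ) = √(24.973312) = 5.00.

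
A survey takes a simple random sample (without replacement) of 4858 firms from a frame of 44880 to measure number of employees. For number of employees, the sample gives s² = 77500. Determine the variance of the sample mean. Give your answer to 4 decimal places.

Under SRS without replacement, Var(ȳ) = (1 − f)·s²/n with f = n/N = 4858/44880 = 0.10824421.
Var(ȳ) = (1 − 0.10824421)·77500/4858 = 0.89175579·15.953067 = 14.22624.

14.2262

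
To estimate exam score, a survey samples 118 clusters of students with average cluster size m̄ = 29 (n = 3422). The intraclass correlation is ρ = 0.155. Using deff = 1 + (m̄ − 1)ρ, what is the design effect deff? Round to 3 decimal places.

5.340

deff = 1 + (29 − 1)·0.155 = 1 + 4.34 = 5.34.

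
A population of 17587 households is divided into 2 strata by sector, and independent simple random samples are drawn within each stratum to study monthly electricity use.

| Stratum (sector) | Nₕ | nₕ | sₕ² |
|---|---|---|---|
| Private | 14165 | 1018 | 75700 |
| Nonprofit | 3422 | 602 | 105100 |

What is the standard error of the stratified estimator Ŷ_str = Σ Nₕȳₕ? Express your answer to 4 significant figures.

Var(Ŷ_str) = Σₕ Nₕ²(1 − fₕ)sₕ²/nₕ.
Private: 14165²·(1 − 1018/14165)·75700/1018 = 1.3848137 × 10^10.
Nonprofit: 3422²·(1 − 602/3422)·105100/602 = 1.6847495 × 10^9.
Sum = 1.5532887 × 10^10.
SE = √(1.5532887 × 10^10) = 124600.

124600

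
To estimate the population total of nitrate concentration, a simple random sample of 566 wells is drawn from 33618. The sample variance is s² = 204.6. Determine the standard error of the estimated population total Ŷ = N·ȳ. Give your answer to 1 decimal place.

Var(Ŷ) = N²·Var(ȳ) = N²·(1 − n/N)·s²/n.
f = 566/33618 = 0.01683622; Var(ȳ) = 0.98316378·204.6/566 = 0.35539807.
Var(Ŷ) = 33618² · 0.35539807 = 4.0166021 × 10^8.
SE(Ŷ) = √(4.0166021 × 10^8) = 20041.5.

20041.5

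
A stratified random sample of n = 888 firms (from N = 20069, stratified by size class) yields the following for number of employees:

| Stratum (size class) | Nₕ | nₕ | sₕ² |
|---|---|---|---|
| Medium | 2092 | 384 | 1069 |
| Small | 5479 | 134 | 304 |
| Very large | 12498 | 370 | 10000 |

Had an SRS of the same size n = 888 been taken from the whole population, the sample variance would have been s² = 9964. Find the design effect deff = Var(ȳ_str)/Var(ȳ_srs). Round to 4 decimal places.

0.9661

Var(ȳ_str) = Σ Wₕ²(1−fₕ)sₕ²/nₕ with Wₕ = Nₕ/20069:
  Medium: (2092/20069)²·(1−384/2092)·1069/384 = 0.02469702
  Small: (5479/20069)²·(1−134/5479)·304/134 = 0.16495532
  Very large: (12498/20069)²·(1−370/12498)·10000/370 = 10.171301
  → Var(ȳ_str) = 10.360953.
Var(ȳ_srs) = (1 − 888/20069)·9964/888 = 10.724234.
deff = 10.360953 / 10.724234 = 0.9661.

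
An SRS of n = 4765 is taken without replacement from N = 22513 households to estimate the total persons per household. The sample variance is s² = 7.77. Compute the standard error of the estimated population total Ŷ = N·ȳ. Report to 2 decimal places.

807.18

Var(Ŷ) = N²·Var(ȳ) = N²·(1 − n/N)·s²/n.
f = 4765/22513 = 0.21165549; Var(ȳ) = 0.78834451·7.77/4765 = 0.0012855062.
Var(Ŷ) = 22513² · 0.0012855062 = 651539.75.
SE(Ŷ) = √(651539.75) = 807.18.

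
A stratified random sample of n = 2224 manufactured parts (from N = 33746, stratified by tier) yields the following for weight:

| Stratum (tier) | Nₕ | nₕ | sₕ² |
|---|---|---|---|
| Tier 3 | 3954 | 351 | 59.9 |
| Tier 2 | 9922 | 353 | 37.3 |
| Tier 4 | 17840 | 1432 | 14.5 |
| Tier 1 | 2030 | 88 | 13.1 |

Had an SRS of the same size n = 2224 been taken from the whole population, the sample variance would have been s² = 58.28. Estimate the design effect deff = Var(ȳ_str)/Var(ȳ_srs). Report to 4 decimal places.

Var(ȳ_str) = Σ Wₕ²(1−fₕ)sₕ²/nₕ with Wₕ = Nₕ/33746:
  Tier 3: (3954/33746)²·(1−351/3954)·59.9/351 = 0.0021348926
  Tier 2: (9922/33746)²·(1−353/9922)·37.3/353 = 0.0088095819
  Tier 4: (17840/33746)²·(1−1432/17840)·14.5/1432 = 0.0026027405
  Tier 1: (2030/33746)²·(1−88/2030)·13.1/88 = 5.1533458 × 10^-4
  → Var(ȳ_str) = 0.01406255.
Var(ȳ_srs) = (1 − 2224/33746)·58.28/2224 = 0.024478016.
deff = 0.01406255 / 0.024478016 = 0.5745.

0.5745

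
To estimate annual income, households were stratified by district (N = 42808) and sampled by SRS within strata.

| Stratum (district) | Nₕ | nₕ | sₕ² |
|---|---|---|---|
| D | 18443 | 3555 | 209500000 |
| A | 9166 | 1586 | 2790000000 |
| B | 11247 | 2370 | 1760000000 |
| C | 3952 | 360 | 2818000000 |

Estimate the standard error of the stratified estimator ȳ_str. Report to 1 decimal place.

420.3

Var(ȳ_str) = Σₕ Wₕ²(1 − fₕ)sₕ²/nₕ with Wₕ = Nₕ/N, N = 42808.
D: Wₕ = 0.43083069; term = 0.43083069²·(1 − 0.19275606)·209500000/3555 = 8830.036.
A: Wₕ = 0.21411886; term = 0.21411886²·(1 − 0.17303077)·2790000000/1586 = 66696.064.
B: Wₕ = 0.26273127; term = 0.26273127²·(1 − 0.21072286)·1760000000/2370 = 40459.206.
C: Wₕ = 0.09231919; term = 0.09231919²·(1 − 0.09109312)·2818000000/360 = 60637.582.
Sum = 176622.89.
SE = √(176622.89) = 420.3.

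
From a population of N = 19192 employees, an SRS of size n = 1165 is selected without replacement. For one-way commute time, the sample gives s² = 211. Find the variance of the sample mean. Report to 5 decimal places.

Under SRS without replacement, Var(ȳ) = (1 − f)·s²/n with f = n/N = 1165/19192 = 0.06070238.
Var(ȳ) = (1 − 0.06070238)·211/1165 = 0.93929762·0.18111588 = 0.17012172.

0.17012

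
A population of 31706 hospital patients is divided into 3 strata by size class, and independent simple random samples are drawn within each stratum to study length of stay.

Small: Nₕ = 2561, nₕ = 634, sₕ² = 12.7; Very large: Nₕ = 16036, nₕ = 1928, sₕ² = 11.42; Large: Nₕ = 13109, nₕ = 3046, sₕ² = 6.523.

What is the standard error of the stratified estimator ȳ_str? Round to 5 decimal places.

0.04138

Var(ȳ_str) = Σₕ Wₕ²(1 − fₕ)sₕ²/nₕ with Wₕ = Nₕ/N, N = 31706.
Small: Wₕ = 0.08077336; term = 0.08077336²·(1 − 0.24755955)·12.7/634 = 9.8338334 × 10^-5.
Very large: Wₕ = 0.50577178; term = 0.50577178²·(1 − 0.12022948)·11.42/1928 = 0.0013330231.
Large: Wₕ = 0.41345487; term = 0.41345487²·(1 − 0.23235945)·6.523/3046 = 2.8101636 × 10^-4.
Sum = 0.0017123778.
SE = √(0.0017123778) = 0.04138.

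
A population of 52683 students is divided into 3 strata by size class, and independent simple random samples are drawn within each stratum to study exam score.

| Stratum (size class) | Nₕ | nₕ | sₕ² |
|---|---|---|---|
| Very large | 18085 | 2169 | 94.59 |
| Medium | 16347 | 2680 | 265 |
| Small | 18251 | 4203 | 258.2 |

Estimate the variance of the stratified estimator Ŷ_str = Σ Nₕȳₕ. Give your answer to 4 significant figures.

Var(Ŷ_str) = Σₕ Nₕ²(1 − fₕ)sₕ²/nₕ.
Very large: 18085²·(1 − 2169/18085)·94.59/2169 = 1.2552728 × 10^7.
Medium: 16347²·(1 − 2680/16347)·265/2680 = 2.2091354 × 10^7.
Small: 18251²·(1 − 4203/18251)·258.2/4203 = 1.5750633 × 10^7.
Sum = 5.0394715 × 10^7.

5.039 × 10^7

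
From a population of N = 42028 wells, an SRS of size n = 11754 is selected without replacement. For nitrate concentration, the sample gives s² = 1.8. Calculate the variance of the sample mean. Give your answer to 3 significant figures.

1.10 × 10^-4

Under SRS without replacement, Var(ȳ) = (1 − f)·s²/n with f = n/N = 11754/42028 = 0.27967070.
Var(ȳ) = (1 − 0.27967070)·1.8/11754 = 0.72032930·1.5313936 × 10^-4 = 1.1031077 × 10^-4.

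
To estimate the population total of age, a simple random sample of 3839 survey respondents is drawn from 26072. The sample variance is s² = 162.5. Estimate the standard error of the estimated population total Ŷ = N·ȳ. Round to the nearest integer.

4953

Var(Ŷ) = N²·Var(ȳ) = N²·(1 − n/N)·s²/n.
f = 3839/26072 = 0.14724609; Var(ȳ) = 0.85275391·162.5/3839 = 0.036095991.
Var(Ŷ) = 26072² · 0.036095991 = 2.453622 × 10^7.
SE(Ŷ) = √(2.453622 × 10^7) = 4953.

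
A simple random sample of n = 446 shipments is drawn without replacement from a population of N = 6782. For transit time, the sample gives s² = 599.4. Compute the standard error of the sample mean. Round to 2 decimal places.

Under SRS without replacement, Var(ȳ) = (1 − f)·s²/n with f = n/N = 446/6782 = 0.06576231.
Var(ȳ) = (1 − 0.06576231)·599.4/446 = 0.93423769·1.3439462 = 1.2555652.
SE(ȳ) = √(1.2555652) = 1.12.

1.12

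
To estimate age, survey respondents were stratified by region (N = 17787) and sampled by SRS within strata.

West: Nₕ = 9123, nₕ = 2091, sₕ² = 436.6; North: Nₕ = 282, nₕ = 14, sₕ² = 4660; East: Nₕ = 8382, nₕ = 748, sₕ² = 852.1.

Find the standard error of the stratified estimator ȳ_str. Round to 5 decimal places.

Var(ȳ_str) = Σₕ Wₕ²(1 − fₕ)sₕ²/nₕ with Wₕ = Nₕ/N, N = 17787.
West: Wₕ = 0.51290268; term = 0.51290268²·(1 − 0.22920092)·436.6/2091 = 0.042339022.
North: Wₕ = 0.01585428; term = 0.01585428²·(1 − 0.04964539)·4660/14 = 0.079512677.
East: Wₕ = 0.47124304; term = 0.47124304²·(1 − 0.08923885)·852.1/748 = 0.23040047.
Sum = 0.35225217.
SE = √(0.35225217) = 0.59351.

0.59351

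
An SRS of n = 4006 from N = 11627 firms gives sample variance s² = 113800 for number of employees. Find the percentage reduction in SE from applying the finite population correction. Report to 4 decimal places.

19.0397

f = n/N = 4006/11627 = 0.34454287.
SE_no-fpc = √(s²/n) = 5.3298582; SE_fpc = √((1−f)s²/n) = 4.3150696.
Ratio = √(1−f) = 0.80960307. Reduction = 100·(1 − 0.80960307) = 19.0397%.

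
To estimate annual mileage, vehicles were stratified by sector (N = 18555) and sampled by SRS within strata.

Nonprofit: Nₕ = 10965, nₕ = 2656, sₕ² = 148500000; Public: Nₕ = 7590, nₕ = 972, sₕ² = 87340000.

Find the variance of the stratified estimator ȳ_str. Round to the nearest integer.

Var(ȳ_str) = Σₕ Wₕ²(1 − fₕ)sₕ²/nₕ with Wₕ = Nₕ/N, N = 18555.
Nonprofit: Wₕ = 0.59094584; term = 0.59094584²·(1 − 0.24222526)·148500000/2656 = 14795.644.
Public: Wₕ = 0.40905416; term = 0.40905416²·(1 − 0.12806324)·87340000/972 = 13109.724.
Sum = 27905.368.

27905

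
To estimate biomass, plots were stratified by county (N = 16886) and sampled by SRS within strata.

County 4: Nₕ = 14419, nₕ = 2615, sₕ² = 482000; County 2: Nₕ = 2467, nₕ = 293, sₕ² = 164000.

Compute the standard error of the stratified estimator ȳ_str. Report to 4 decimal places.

10.9796

Var(ȳ_str) = Σₕ Wₕ²(1 − fₕ)sₕ²/nₕ with Wₕ = Nₕ/N, N = 16886.
County 4: Wₕ = 0.85390264; term = 0.85390264²·(1 − 0.18135793)·482000/2615 = 110.02367.
County 2: Wₕ = 0.14609736; term = 0.14609736²·(1 − 0.11876773)·164000/293 = 10.528133.
Sum = 120.5518.
SE = √(120.5518) = 10.9796.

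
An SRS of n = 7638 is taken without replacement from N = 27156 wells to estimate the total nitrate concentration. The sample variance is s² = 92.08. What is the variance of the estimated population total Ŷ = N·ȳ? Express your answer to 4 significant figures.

6.390 × 10^6

Var(Ŷ) = N²·Var(ȳ) = N²·(1 − n/N)·s²/n.
f = 7638/27156 = 0.28126381; Var(ȳ) = 0.71873619·92.08/7638 = 0.0086647327.
Var(Ŷ) = 27156² · 0.0086647327 = 6.3897927 × 10^6.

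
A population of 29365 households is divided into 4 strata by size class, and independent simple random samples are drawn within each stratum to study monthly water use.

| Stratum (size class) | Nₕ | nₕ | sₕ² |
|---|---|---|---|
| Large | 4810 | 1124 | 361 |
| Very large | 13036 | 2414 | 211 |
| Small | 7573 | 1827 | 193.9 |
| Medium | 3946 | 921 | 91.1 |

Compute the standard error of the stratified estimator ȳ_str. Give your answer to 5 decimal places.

Var(ȳ_str) = Σₕ Wₕ²(1 − fₕ)sₕ²/nₕ with Wₕ = Nₕ/N, N = 29365.
Large: Wₕ = 0.16380044; term = 0.16380044²·(1 − 0.23367983)·361/1124 = 0.006603608.
Very large: Wₕ = 0.44392985; term = 0.44392985²·(1 − 0.18517950)·211/2414 = 0.014035757.
Small: Wₕ = 0.25789205; term = 0.25789205²·(1 − 0.24125182)·193.9/1827 = 0.0053556579.
Medium: Wₕ = 0.13437766; term = 0.13437766²·(1 − 0.23340091)·91.1/921 = 0.0013692451.
Sum = 0.027364268.
SE = √(0.027364268) = 0.16542.

0.16542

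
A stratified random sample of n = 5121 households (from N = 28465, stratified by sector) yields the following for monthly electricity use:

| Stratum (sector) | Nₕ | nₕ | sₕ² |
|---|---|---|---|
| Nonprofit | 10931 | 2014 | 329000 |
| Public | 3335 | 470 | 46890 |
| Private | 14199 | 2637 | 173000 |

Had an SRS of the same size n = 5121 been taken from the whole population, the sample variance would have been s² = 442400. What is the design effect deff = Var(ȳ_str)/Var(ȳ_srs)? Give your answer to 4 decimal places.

0.4816

Var(ȳ_str) = Σ Wₕ²(1−fₕ)sₕ²/nₕ with Wₕ = Nₕ/28465:
  Nonprofit: (10931/28465)²·(1−2014/10931)·329000/2014 = 19.651365
  Public: (3335/28465)²·(1−470/3335)·46890/470 = 1.1764689
  Private: (14199/28465)²·(1−2637/14199)·173000/2637 = 13.292428
  → Var(ȳ_str) = 34.120262.
Var(ȳ_srs) = (1 − 5121/28465)·442400/5121 = 70.847484.
deff = 34.120262 / 70.847484 = 0.4816.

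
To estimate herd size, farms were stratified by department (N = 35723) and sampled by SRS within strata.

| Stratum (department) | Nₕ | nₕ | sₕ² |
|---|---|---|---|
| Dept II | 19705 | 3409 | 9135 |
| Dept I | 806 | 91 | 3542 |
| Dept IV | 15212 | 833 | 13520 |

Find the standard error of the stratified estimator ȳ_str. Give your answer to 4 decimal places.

Var(ȳ_str) = Σₕ Wₕ²(1 − fₕ)sₕ²/nₕ with Wₕ = Nₕ/N, N = 35723.
Dept II: Wₕ = 0.55160541; term = 0.55160541²·(1 − 0.17300178)·9135/3409 = 0.67428447.
Dept I: Wₕ = 0.02256249; term = 0.02256249²·(1 − 0.11290323)·3542/91 = 0.01757731.
Dept IV: Wₕ = 0.42583210; term = 0.42583210²·(1 − 0.05475940)·13520/833 = 2.7819598.
Sum = 3.4738216.
SE = √(3.4738216) = 1.8638.

1.8638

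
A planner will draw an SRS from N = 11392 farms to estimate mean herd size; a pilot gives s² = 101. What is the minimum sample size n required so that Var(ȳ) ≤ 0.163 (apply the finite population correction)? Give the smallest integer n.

588

Without fpc, n₀ = s²/D = 101/0.163 = 619.6319.
With fpc, (1 − n/N)·s²/n ≤ D requires n ≥ n₀/(1 + n₀/N) = 619.6319/(1 + 619.6319/11392) = 587.6676.
Rounding up, n = 588.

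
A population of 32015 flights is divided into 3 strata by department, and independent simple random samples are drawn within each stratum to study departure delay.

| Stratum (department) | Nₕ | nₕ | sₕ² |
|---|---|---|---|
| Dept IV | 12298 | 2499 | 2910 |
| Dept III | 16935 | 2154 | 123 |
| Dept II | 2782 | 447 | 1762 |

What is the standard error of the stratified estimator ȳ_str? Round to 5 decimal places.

0.41933

Var(ȳ_str) = Σₕ Wₕ²(1 − fₕ)sₕ²/nₕ with Wₕ = Nₕ/N, N = 32015.
Dept IV: Wₕ = 0.38413244; term = 0.38413244²·(1 − 0.20320377)·2910/2499 = 0.13691025.
Dept III: Wₕ = 0.52897079; term = 0.52897079²·(1 − 0.12719221)·123/2154 = 0.013945735.
Dept II: Wₕ = 0.08689677; term = 0.08689677²·(1 − 0.16067577)·1762/447 = 0.02498247.
Sum = 0.17583846.
SE = √(0.17583846) = 0.41933.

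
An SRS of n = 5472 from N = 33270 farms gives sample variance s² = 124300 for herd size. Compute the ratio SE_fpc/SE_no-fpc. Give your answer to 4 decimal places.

0.9141

f = n/N = 5472/33270 = 0.16447250.
SE_no-fpc = √(s²/n) = 4.7660931; SE_fpc = √((1−f)s²/n) = 4.3565519.
Ratio = √(1−f) = 0.91407193.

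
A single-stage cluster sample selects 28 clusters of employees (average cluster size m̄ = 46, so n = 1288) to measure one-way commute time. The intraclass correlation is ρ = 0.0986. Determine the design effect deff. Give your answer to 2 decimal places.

5.44

deff = 1 + (46 − 1)·0.0986 = 1 + 4.437 = 5.437.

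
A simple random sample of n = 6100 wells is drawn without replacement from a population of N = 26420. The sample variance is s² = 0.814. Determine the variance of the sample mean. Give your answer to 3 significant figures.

Under SRS without replacement, Var(ȳ) = (1 − f)·s²/n with f = n/N = 6100/26420 = 0.23088569.
Var(ȳ) = (1 − 0.23088569)·0.814/6100 = 0.76911431·1.3344262 × 10^-4 = 1.0263263 × 10^-4.

1.03 × 10^-4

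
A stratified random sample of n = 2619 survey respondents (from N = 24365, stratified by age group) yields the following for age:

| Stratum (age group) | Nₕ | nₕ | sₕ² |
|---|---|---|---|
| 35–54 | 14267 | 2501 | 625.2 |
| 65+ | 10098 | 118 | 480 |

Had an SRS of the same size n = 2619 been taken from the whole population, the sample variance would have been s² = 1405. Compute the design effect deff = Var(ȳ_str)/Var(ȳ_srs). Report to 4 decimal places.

1.5899

Var(ȳ_str) = Σ Wₕ²(1−fₕ)sₕ²/nₕ with Wₕ = Nₕ/24365:
  35–54: (14267/24365)²·(1−2501/14267)·625.2/2501 = 0.070686089
  65+: (10098/24365)²·(1−118/10098)·480/118 = 0.69054551
  → Var(ȳ_str) = 0.7612316.
Var(ȳ_srs) = (1 − 2619/24365)·1405/2619 = 0.47879962.
deff = 0.7612316 / 0.47879962 = 1.5899.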